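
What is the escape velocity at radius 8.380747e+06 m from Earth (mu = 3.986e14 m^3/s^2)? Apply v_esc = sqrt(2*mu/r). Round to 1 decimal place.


Step 1: 2*mu/r = 2 * 3.986e14 / 8.380747e+06 = 95122785.5942
Step 2: v_esc = sqrt(95122785.5942) = 9753.1 m/s

9753.1


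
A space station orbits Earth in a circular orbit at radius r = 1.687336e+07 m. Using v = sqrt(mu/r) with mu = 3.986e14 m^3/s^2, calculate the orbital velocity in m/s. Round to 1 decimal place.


Step 1: mu / r = 3.986e14 / 1.687336e+07 = 23623036.5499
Step 2: v = sqrt(23623036.5499) = 4860.4 m/s

4860.4


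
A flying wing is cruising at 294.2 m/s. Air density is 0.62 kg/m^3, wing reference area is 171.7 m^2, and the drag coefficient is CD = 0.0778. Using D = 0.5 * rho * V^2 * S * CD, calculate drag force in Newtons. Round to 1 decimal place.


Step 1: Dynamic pressure q = 0.5 * 0.62 * 294.2^2 = 26831.6284 Pa
Step 2: Drag D = q * S * CD = 26831.6284 * 171.7 * 0.0778
Step 3: D = 358423.9 N

358423.9


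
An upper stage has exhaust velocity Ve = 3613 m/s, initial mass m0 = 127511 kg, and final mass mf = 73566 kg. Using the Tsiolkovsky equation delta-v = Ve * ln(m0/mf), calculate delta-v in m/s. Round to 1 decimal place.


Step 1: Mass ratio m0/mf = 127511 / 73566 = 1.733287
Step 2: ln(1.733287) = 0.55002
Step 3: delta-v = 3613 * 0.55002 = 1987.2 m/s

1987.2


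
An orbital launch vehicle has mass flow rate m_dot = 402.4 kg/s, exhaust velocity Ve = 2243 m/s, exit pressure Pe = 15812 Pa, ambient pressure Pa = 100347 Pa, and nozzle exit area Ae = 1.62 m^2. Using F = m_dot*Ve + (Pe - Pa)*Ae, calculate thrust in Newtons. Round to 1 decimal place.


Step 1: Momentum thrust = m_dot * Ve = 402.4 * 2243 = 902583.2 N
Step 2: Pressure thrust = (Pe - Pa) * Ae = (15812 - 100347) * 1.62 = -136946.70 N
Step 3: Total thrust F = 902583.2 + -136946.70 = 765636.5 N

765636.5


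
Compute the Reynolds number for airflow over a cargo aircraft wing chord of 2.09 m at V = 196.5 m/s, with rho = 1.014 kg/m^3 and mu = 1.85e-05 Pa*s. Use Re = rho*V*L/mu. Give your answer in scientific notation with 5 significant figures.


Step 1: Numerator = rho * V * L = 1.014 * 196.5 * 2.09 = 416.43459
Step 2: Re = 416.43459 / 1.85e-05
Step 3: Re = 2.2510e+07

2.2510e+07


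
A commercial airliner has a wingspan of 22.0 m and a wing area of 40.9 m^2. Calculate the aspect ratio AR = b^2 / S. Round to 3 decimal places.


Step 1: b^2 = 22.0^2 = 484.0
Step 2: AR = 484.0 / 40.9 = 11.834

11.834


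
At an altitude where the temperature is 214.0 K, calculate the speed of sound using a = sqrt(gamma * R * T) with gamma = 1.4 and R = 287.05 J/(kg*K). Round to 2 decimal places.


Step 1: gamma * R * T = 1.4 * 287.05 * 214.0 = 86000.18
Step 2: a = sqrt(86000.18) = 293.26 m/s

293.26


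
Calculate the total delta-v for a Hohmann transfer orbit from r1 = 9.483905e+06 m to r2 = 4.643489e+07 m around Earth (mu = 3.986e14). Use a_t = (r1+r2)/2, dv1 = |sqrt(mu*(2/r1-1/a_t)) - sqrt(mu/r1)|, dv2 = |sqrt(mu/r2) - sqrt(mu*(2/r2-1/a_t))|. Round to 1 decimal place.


Step 1: Transfer semi-major axis a_t = (9.483905e+06 + 4.643489e+07) / 2 = 2.795940e+07 m
Step 2: v1 (circular at r1) = sqrt(mu/r1) = 6482.99 m/s
Step 3: v_t1 = sqrt(mu*(2/r1 - 1/a_t)) = 8354.75 m/s
Step 4: dv1 = |8354.75 - 6482.99| = 1871.76 m/s
Step 5: v2 (circular at r2) = 2929.86 m/s, v_t2 = 1706.38 m/s
Step 6: dv2 = |2929.86 - 1706.38| = 1223.48 m/s
Step 7: Total delta-v = 1871.76 + 1223.48 = 3095.2 m/s

3095.2


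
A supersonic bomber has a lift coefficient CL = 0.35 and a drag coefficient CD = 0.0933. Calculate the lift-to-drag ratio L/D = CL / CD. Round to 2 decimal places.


Step 1: L/D = CL / CD = 0.35 / 0.0933
Step 2: L/D = 3.75

3.75


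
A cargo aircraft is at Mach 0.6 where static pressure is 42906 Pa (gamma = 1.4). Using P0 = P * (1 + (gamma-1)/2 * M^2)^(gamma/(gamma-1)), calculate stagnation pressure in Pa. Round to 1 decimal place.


Step 1: (gamma-1)/2 * M^2 = 0.2 * 0.36 = 0.072
Step 2: 1 + 0.072 = 1.072
Step 3: Exponent gamma/(gamma-1) = 3.5
Step 4: P0 = 42906 * 1.072^3.5 = 54726.8 Pa

54726.8


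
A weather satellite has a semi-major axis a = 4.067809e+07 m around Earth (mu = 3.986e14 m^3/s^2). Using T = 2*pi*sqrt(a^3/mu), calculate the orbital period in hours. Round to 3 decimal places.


Step 1: a^3 / mu = 6.731032e+22 / 3.986e14 = 1.688668e+08
Step 2: sqrt(1.688668e+08) = 12994.8773 s
Step 3: T = 2*pi * 12994.8773 = 81649.22 s
Step 4: T in hours = 81649.22 / 3600 = 22.680 hours

22.680


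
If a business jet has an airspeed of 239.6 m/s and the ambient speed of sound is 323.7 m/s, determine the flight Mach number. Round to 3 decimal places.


Step 1: M = V / a = 239.6 / 323.7
Step 2: M = 0.740

0.740


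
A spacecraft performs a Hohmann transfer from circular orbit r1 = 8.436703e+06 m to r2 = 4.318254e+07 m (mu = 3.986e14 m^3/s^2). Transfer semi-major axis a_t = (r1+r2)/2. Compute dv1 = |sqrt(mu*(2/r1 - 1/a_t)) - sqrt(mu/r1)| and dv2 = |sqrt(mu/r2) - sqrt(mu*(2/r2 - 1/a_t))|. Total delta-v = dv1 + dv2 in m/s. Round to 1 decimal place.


Step 1: Transfer semi-major axis a_t = (8.436703e+06 + 4.318254e+07) / 2 = 2.580962e+07 m
Step 2: v1 (circular at r1) = sqrt(mu/r1) = 6873.57 m/s
Step 3: v_t1 = sqrt(mu*(2/r1 - 1/a_t)) = 8890.9 m/s
Step 4: dv1 = |8890.9 - 6873.57| = 2017.33 m/s
Step 5: v2 (circular at r2) = 3038.19 m/s, v_t2 = 1737.04 m/s
Step 6: dv2 = |3038.19 - 1737.04| = 1301.15 m/s
Step 7: Total delta-v = 2017.33 + 1301.15 = 3318.5 m/s

3318.5


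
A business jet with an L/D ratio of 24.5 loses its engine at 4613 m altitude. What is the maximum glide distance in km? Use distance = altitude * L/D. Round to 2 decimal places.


Step 1: Glide distance = altitude * L/D = 4613 * 24.5 = 113018.5 m
Step 2: Convert to km: 113018.5 / 1000 = 113.02 km

113.02


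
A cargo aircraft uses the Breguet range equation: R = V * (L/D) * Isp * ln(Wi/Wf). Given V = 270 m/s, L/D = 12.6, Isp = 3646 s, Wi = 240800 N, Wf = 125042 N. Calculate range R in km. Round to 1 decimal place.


Step 1: Coefficient = V * (L/D) * Isp = 270 * 12.6 * 3646 = 12403692.0 m
Step 2: Wi/Wf = 240800 / 125042 = 1.925753
Step 3: ln(1.925753) = 0.655317
Step 4: R = 12403692.0 * 0.655317 = 8128350.6 m = 8128.4 km

8128.4


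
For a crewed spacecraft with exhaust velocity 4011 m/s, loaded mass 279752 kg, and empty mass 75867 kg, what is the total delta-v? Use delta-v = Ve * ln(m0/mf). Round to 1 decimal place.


Step 1: Mass ratio m0/mf = 279752 / 75867 = 3.6874
Step 2: ln(3.6874) = 1.304922
Step 3: delta-v = 4011 * 1.304922 = 5234.0 m/s

5234.0


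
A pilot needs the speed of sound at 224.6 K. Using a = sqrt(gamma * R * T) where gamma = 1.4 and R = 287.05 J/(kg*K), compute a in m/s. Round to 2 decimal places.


Step 1: gamma * R * T = 1.4 * 287.05 * 224.6 = 90260.002
Step 2: a = sqrt(90260.002) = 300.43 m/s

300.43


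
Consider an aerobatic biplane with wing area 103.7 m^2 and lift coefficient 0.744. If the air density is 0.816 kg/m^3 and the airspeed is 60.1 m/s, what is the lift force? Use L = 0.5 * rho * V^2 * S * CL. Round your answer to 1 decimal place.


Step 1: Calculate dynamic pressure q = 0.5 * 0.816 * 60.1^2 = 0.5 * 0.816 * 3612.01 = 1473.7001 Pa
Step 2: Multiply by wing area and lift coefficient: L = 1473.7001 * 103.7 * 0.744
Step 3: L = 152822.6983 * 0.744 = 113700.1 N

113700.1


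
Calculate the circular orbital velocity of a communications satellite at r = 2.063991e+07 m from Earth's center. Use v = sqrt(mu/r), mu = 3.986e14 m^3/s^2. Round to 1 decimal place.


Step 1: mu / r = 3.986e14 / 2.063991e+07 = 19312099.7136
Step 2: v = sqrt(19312099.7136) = 4394.6 m/s

4394.6


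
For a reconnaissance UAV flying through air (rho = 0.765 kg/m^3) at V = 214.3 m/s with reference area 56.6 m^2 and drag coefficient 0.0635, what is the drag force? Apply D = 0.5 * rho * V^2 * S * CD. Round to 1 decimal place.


Step 1: Dynamic pressure q = 0.5 * 0.765 * 214.3^2 = 17566.1174 Pa
Step 2: Drag D = q * S * CD = 17566.1174 * 56.6 * 0.0635
Step 3: D = 63134.4 N

63134.4


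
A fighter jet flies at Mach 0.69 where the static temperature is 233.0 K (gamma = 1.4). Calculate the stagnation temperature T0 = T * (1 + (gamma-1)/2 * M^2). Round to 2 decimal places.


Step 1: (gamma-1)/2 = 0.2
Step 2: M^2 = 0.4761
Step 3: 1 + 0.2 * 0.4761 = 1.09522
Step 4: T0 = 233.0 * 1.09522 = 255.19 K

255.19


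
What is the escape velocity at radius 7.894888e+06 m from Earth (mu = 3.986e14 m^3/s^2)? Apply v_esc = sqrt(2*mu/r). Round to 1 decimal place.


Step 1: 2*mu/r = 2 * 3.986e14 / 7.894888e+06 = 100976733.2988
Step 2: v_esc = sqrt(100976733.2988) = 10048.7 m/s

10048.7


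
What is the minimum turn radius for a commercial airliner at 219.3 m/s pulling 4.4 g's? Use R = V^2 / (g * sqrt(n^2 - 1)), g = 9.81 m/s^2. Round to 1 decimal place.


Step 1: V^2 = 219.3^2 = 48092.49
Step 2: n^2 - 1 = 4.4^2 - 1 = 18.36
Step 3: sqrt(18.36) = 4.284857
Step 4: R = 48092.49 / (9.81 * 4.284857) = 1144.1 m

1144.1


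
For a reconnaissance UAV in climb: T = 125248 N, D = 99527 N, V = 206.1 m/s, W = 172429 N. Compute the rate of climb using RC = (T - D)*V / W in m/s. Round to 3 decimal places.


Step 1: Excess thrust = T - D = 125248 - 99527 = 25721 N
Step 2: Excess power = 25721 * 206.1 = 5301098.1 W
Step 3: RC = 5301098.1 / 172429 = 30.744 m/s

30.744


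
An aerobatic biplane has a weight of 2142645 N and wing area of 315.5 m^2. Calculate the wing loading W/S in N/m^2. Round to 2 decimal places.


Step 1: Wing loading = W / S = 2142645 / 315.5
Step 2: Wing loading = 6791.27 N/m^2

6791.27


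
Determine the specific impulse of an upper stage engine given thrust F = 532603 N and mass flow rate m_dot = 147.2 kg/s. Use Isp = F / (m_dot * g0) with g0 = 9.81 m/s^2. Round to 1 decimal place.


Step 1: m_dot * g0 = 147.2 * 9.81 = 1444.03
Step 2: Isp = 532603 / 1444.03 = 368.8 s

368.8


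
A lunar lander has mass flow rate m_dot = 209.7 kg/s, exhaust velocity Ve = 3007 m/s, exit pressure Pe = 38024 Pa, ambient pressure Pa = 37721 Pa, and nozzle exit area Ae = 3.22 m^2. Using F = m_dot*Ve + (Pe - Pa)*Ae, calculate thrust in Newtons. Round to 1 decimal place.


Step 1: Momentum thrust = m_dot * Ve = 209.7 * 3007 = 630567.9 N
Step 2: Pressure thrust = (Pe - Pa) * Ae = (38024 - 37721) * 3.22 = 975.66 N
Step 3: Total thrust F = 630567.9 + 975.66 = 631543.6 N

631543.6


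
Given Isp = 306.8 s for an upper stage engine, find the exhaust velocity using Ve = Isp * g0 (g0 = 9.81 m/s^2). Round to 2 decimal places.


Step 1: Ve = Isp * g0 = 306.8 * 9.81
Step 2: Ve = 3009.71 m/s

3009.71


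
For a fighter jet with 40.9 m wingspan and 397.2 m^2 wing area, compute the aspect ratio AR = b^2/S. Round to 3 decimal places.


Step 1: b^2 = 40.9^2 = 1672.81
Step 2: AR = 1672.81 / 397.2 = 4.212

4.212


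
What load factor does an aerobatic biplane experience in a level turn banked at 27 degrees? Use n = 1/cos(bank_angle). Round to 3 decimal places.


Step 1: Convert 27 degrees to radians = 0.471239
Step 2: cos(27 deg) = 0.891007
Step 3: n = 1 / 0.891007 = 1.122

1.122


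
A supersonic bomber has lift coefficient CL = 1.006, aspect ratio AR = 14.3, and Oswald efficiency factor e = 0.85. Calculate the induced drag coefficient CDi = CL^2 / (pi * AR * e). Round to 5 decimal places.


Step 1: CL^2 = 1.006^2 = 1.012036
Step 2: pi * AR * e = 3.14159 * 14.3 * 0.85 = 38.186059
Step 3: CDi = 1.012036 / 38.186059 = 0.02650

0.02650


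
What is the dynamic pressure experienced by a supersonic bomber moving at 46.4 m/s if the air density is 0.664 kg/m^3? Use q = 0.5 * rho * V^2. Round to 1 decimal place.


Step 1: V^2 = 46.4^2 = 2152.96
Step 2: q = 0.5 * 0.664 * 2152.96
Step 3: q = 714.8 Pa

714.8


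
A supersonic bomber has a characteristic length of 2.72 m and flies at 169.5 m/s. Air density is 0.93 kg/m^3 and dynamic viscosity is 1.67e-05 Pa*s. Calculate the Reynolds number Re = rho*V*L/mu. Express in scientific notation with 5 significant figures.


Step 1: Numerator = rho * V * L = 0.93 * 169.5 * 2.72 = 428.7672
Step 2: Re = 428.7672 / 1.67e-05
Step 3: Re = 2.5675e+07

2.5675e+07


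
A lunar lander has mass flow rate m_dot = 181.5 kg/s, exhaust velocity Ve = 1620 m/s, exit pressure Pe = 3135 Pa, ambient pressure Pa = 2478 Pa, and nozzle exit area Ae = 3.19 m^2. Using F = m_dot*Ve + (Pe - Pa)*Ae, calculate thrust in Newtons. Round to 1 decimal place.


Step 1: Momentum thrust = m_dot * Ve = 181.5 * 1620 = 294030.0 N
Step 2: Pressure thrust = (Pe - Pa) * Ae = (3135 - 2478) * 3.19 = 2095.83 N
Step 3: Total thrust F = 294030.0 + 2095.83 = 296125.8 N

296125.8


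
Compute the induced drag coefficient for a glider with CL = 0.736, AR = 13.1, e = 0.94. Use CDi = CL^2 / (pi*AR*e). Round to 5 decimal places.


Step 1: CL^2 = 0.736^2 = 0.541696
Step 2: pi * AR * e = 3.14159 * 13.1 * 0.94 = 38.685572
Step 3: CDi = 0.541696 / 38.685572 = 0.01400

0.01400


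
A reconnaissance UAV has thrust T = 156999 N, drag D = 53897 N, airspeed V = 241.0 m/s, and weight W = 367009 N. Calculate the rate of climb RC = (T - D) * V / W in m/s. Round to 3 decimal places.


Step 1: Excess thrust = T - D = 156999 - 53897 = 103102 N
Step 2: Excess power = 103102 * 241.0 = 24847582.0 W
Step 3: RC = 24847582.0 / 367009 = 67.703 m/s

67.703


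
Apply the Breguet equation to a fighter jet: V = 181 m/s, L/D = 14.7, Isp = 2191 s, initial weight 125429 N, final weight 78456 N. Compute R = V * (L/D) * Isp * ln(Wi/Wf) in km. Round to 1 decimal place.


Step 1: Coefficient = V * (L/D) * Isp = 181 * 14.7 * 2191 = 5829593.7 m
Step 2: Wi/Wf = 125429 / 78456 = 1.598718
Step 3: ln(1.598718) = 0.469202
Step 4: R = 5829593.7 * 0.469202 = 2735256.5 m = 2735.3 km

2735.3


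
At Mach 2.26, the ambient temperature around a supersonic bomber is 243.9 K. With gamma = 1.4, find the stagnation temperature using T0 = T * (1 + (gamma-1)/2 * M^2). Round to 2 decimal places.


Step 1: (gamma-1)/2 = 0.2
Step 2: M^2 = 5.1076
Step 3: 1 + 0.2 * 5.1076 = 2.02152
Step 4: T0 = 243.9 * 2.02152 = 493.05 K

493.05


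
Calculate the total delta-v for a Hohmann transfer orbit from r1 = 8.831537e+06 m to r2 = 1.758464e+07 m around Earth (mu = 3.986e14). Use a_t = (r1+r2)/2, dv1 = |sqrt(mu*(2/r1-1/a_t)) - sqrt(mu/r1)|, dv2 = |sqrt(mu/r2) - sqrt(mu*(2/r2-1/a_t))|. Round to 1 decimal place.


Step 1: Transfer semi-major axis a_t = (8.831537e+06 + 1.758464e+07) / 2 = 1.320809e+07 m
Step 2: v1 (circular at r1) = sqrt(mu/r1) = 6718.16 m/s
Step 3: v_t1 = sqrt(mu*(2/r1 - 1/a_t)) = 7751.71 m/s
Step 4: dv1 = |7751.71 - 6718.16| = 1033.54 m/s
Step 5: v2 (circular at r2) = 4761.04 m/s, v_t2 = 3893.14 m/s
Step 6: dv2 = |4761.04 - 3893.14| = 867.9 m/s
Step 7: Total delta-v = 1033.54 + 867.9 = 1901.4 m/s

1901.4


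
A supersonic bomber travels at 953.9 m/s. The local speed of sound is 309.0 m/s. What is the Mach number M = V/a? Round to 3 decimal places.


Step 1: M = V / a = 953.9 / 309.0
Step 2: M = 3.087

3.087


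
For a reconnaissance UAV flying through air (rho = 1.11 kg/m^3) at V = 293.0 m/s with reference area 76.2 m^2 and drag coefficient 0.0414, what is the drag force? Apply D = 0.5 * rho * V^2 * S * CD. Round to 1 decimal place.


Step 1: Dynamic pressure q = 0.5 * 1.11 * 293.0^2 = 47646.195 Pa
Step 2: Drag D = q * S * CD = 47646.195 * 76.2 * 0.0414
Step 3: D = 150308.5 N

150308.5


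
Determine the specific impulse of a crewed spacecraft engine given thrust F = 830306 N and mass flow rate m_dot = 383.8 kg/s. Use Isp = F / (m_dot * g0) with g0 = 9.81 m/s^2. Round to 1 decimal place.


Step 1: m_dot * g0 = 383.8 * 9.81 = 3765.08
Step 2: Isp = 830306 / 3765.08 = 220.5 s

220.5


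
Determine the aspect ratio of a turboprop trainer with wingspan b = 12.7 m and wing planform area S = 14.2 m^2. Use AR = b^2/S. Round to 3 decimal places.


Step 1: b^2 = 12.7^2 = 161.29
Step 2: AR = 161.29 / 14.2 = 11.358

11.358


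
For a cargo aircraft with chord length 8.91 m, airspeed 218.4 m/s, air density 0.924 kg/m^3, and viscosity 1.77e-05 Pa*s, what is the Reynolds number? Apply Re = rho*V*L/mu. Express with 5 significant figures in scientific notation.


Step 1: Numerator = rho * V * L = 0.924 * 218.4 * 8.91 = 1798.052256
Step 2: Re = 1798.052256 / 1.77e-05
Step 3: Re = 1.0158e+08

1.0158e+08


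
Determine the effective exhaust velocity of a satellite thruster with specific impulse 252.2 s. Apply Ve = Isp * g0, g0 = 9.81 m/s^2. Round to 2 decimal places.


Step 1: Ve = Isp * g0 = 252.2 * 9.81
Step 2: Ve = 2474.08 m/s

2474.08


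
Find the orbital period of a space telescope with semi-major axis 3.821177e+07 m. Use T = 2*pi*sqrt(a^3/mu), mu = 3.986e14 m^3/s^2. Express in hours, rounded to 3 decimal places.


Step 1: a^3 / mu = 5.579451e+22 / 3.986e14 = 1.399762e+08
Step 2: sqrt(1.399762e+08) = 11831.1534 s
Step 3: T = 2*pi * 11831.1534 = 74337.33 s
Step 4: T in hours = 74337.33 / 3600 = 20.649 hours

20.649


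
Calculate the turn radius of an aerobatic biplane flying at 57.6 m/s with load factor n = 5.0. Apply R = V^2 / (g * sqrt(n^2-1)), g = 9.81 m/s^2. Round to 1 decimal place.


Step 1: V^2 = 57.6^2 = 3317.76
Step 2: n^2 - 1 = 5.0^2 - 1 = 24.0
Step 3: sqrt(24.0) = 4.898979
Step 4: R = 3317.76 / (9.81 * 4.898979) = 69.0 m

69.0


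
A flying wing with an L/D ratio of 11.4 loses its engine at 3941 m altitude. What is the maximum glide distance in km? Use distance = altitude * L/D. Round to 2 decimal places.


Step 1: Glide distance = altitude * L/D = 3941 * 11.4 = 44927.4 m
Step 2: Convert to km: 44927.4 / 1000 = 44.93 km

44.93


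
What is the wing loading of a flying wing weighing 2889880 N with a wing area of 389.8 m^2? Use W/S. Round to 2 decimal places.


Step 1: Wing loading = W / S = 2889880 / 389.8
Step 2: Wing loading = 7413.75 N/m^2

7413.75


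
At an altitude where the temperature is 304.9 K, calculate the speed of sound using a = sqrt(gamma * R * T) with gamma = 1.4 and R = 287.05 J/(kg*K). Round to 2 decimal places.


Step 1: gamma * R * T = 1.4 * 287.05 * 304.9 = 122530.163
Step 2: a = sqrt(122530.163) = 350.04 m/s

350.04


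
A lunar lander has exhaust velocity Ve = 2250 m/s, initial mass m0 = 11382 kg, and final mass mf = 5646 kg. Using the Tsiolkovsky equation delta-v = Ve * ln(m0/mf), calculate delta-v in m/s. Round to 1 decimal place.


Step 1: Mass ratio m0/mf = 11382 / 5646 = 2.01594
Step 2: ln(2.01594) = 0.701086
Step 3: delta-v = 2250 * 0.701086 = 1577.4 m/s

1577.4


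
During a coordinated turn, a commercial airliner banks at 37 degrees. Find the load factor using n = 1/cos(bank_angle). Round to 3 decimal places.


Step 1: Convert 37 degrees to radians = 0.645772
Step 2: cos(37 deg) = 0.798636
Step 3: n = 1 / 0.798636 = 1.252

1.252


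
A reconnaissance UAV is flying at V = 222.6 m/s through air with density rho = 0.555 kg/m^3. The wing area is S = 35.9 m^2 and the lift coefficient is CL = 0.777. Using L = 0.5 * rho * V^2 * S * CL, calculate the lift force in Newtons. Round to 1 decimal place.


Step 1: Calculate dynamic pressure q = 0.5 * 0.555 * 222.6^2 = 0.5 * 0.555 * 49550.76 = 13750.3359 Pa
Step 2: Multiply by wing area and lift coefficient: L = 13750.3359 * 35.9 * 0.777
Step 3: L = 493637.0588 * 0.777 = 383556.0 N

383556.0


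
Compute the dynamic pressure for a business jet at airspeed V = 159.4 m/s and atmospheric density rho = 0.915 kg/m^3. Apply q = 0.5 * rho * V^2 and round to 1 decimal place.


Step 1: V^2 = 159.4^2 = 25408.36
Step 2: q = 0.5 * 0.915 * 25408.36
Step 3: q = 11624.3 Pa

11624.3


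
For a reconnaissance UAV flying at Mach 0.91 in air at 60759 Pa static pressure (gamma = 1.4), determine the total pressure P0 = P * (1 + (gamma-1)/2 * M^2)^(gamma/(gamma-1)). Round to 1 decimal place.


Step 1: (gamma-1)/2 * M^2 = 0.2 * 0.8281 = 0.16562
Step 2: 1 + 0.16562 = 1.16562
Step 3: Exponent gamma/(gamma-1) = 3.5
Step 4: P0 = 60759 * 1.16562^3.5 = 103886.7 Pa

103886.7


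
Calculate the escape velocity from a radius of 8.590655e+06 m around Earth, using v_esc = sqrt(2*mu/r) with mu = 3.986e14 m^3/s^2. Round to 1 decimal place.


Step 1: 2*mu/r = 2 * 3.986e14 / 8.590655e+06 = 92798511.8713
Step 2: v_esc = sqrt(92798511.8713) = 9633.2 m/s

9633.2


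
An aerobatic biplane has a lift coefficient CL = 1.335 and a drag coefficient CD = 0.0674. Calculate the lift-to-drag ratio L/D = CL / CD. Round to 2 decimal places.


Step 1: L/D = CL / CD = 1.335 / 0.0674
Step 2: L/D = 19.81

19.81


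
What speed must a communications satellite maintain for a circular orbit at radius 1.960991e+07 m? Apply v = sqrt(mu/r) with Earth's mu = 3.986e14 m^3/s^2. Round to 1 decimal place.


Step 1: mu / r = 3.986e14 / 1.960991e+07 = 20326457.3881
Step 2: v = sqrt(20326457.3881) = 4508.5 m/s

4508.5


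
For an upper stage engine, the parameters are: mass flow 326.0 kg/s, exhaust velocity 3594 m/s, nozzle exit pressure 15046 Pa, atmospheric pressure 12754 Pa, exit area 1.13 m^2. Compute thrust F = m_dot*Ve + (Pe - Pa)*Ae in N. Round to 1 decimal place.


Step 1: Momentum thrust = m_dot * Ve = 326.0 * 3594 = 1171644.0 N
Step 2: Pressure thrust = (Pe - Pa) * Ae = (15046 - 12754) * 1.13 = 2589.96 N
Step 3: Total thrust F = 1171644.0 + 2589.96 = 1174234.0 N

1174234.0


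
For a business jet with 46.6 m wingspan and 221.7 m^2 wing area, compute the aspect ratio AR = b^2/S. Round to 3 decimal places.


Step 1: b^2 = 46.6^2 = 2171.56
Step 2: AR = 2171.56 / 221.7 = 9.795

9.795


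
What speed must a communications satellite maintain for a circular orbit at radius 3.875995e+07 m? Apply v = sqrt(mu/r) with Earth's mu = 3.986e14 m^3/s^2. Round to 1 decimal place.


Step 1: mu / r = 3.986e14 / 3.875995e+07 = 10283810.9956
Step 2: v = sqrt(10283810.9956) = 3206.8 m/s

3206.8


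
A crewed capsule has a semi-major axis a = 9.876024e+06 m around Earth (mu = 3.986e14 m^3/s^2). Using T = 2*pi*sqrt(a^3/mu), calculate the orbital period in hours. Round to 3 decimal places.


Step 1: a^3 / mu = 9.632664e+20 / 3.986e14 = 2.416624e+06
Step 2: sqrt(2.416624e+06) = 1554.5495 s
Step 3: T = 2*pi * 1554.5495 = 9767.52 s
Step 4: T in hours = 9767.52 / 3600 = 2.713 hours

2.713


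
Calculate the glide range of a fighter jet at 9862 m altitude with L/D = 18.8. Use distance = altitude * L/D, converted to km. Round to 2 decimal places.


Step 1: Glide distance = altitude * L/D = 9862 * 18.8 = 185405.6 m
Step 2: Convert to km: 185405.6 / 1000 = 185.41 km

185.41


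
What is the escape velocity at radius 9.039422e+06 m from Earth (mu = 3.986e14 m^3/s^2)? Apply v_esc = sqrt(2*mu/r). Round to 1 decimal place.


Step 1: 2*mu/r = 2 * 3.986e14 / 9.039422e+06 = 88191479.4995
Step 2: v_esc = sqrt(88191479.4995) = 9391.0 m/s

9391.0


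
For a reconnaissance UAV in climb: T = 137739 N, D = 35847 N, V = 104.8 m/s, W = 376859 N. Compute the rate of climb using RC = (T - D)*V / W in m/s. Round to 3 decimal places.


Step 1: Excess thrust = T - D = 137739 - 35847 = 101892 N
Step 2: Excess power = 101892 * 104.8 = 10678281.6 W
Step 3: RC = 10678281.6 / 376859 = 28.335 m/s

28.335


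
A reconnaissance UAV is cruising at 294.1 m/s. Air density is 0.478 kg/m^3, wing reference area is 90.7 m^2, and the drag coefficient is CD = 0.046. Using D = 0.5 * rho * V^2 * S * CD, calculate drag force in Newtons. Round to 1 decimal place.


Step 1: Dynamic pressure q = 0.5 * 0.478 * 294.1^2 = 20672.2596 Pa
Step 2: Drag D = q * S * CD = 20672.2596 * 90.7 * 0.046
Step 3: D = 86248.8 N

86248.8


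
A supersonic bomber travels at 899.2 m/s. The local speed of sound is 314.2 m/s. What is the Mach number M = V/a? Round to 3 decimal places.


Step 1: M = V / a = 899.2 / 314.2
Step 2: M = 2.862

2.862


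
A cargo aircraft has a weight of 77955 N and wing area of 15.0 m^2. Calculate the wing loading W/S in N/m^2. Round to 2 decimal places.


Step 1: Wing loading = W / S = 77955 / 15.0
Step 2: Wing loading = 5197.00 N/m^2

5197.00


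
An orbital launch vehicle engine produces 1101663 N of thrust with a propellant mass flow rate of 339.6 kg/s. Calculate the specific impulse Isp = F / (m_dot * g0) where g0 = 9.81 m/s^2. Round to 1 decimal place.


Step 1: m_dot * g0 = 339.6 * 9.81 = 3331.48
Step 2: Isp = 1101663 / 3331.48 = 330.7 s

330.7


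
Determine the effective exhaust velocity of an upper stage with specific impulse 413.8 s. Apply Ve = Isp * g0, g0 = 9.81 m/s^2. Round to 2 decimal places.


Step 1: Ve = Isp * g0 = 413.8 * 9.81
Step 2: Ve = 4059.38 m/s

4059.38


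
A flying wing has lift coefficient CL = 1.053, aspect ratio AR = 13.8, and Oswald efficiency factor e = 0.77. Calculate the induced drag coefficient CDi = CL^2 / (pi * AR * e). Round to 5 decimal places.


Step 1: CL^2 = 1.053^2 = 1.108809
Step 2: pi * AR * e = 3.14159 * 13.8 * 0.77 = 33.382564
Step 3: CDi = 1.108809 / 33.382564 = 0.03322

0.03322


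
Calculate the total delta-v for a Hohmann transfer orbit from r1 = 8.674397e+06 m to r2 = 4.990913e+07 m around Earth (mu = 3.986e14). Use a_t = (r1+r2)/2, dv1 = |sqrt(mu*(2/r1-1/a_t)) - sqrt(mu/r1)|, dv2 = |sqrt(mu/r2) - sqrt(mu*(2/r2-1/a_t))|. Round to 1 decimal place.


Step 1: Transfer semi-major axis a_t = (8.674397e+06 + 4.990913e+07) / 2 = 2.929176e+07 m
Step 2: v1 (circular at r1) = sqrt(mu/r1) = 6778.74 m/s
Step 3: v_t1 = sqrt(mu*(2/r1 - 1/a_t)) = 8848.43 m/s
Step 4: dv1 = |8848.43 - 6778.74| = 2069.69 m/s
Step 5: v2 (circular at r2) = 2826.04 m/s, v_t2 = 1537.89 m/s
Step 6: dv2 = |2826.04 - 1537.89| = 1288.15 m/s
Step 7: Total delta-v = 2069.69 + 1288.15 = 3357.8 m/s

3357.8


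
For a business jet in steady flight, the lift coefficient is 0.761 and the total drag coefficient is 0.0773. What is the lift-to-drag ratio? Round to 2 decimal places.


Step 1: L/D = CL / CD = 0.761 / 0.0773
Step 2: L/D = 9.84

9.84


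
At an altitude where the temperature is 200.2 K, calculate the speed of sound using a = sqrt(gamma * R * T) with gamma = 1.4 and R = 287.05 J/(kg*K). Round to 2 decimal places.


Step 1: gamma * R * T = 1.4 * 287.05 * 200.2 = 80454.374
Step 2: a = sqrt(80454.374) = 283.64 m/s

283.64


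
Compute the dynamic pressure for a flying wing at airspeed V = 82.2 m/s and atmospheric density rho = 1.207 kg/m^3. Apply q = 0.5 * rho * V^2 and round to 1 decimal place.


Step 1: V^2 = 82.2^2 = 6756.84
Step 2: q = 0.5 * 1.207 * 6756.84
Step 3: q = 4077.8 Pa

4077.8


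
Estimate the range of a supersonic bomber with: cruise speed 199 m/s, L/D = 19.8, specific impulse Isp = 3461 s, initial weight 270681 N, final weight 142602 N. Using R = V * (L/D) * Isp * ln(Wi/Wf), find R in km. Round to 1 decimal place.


Step 1: Coefficient = V * (L/D) * Isp = 199 * 19.8 * 3461 = 13637032.2 m
Step 2: Wi/Wf = 270681 / 142602 = 1.898157
Step 3: ln(1.898157) = 0.640883
Step 4: R = 13637032.2 * 0.640883 = 8739748.6 m = 8739.7 km

8739.7


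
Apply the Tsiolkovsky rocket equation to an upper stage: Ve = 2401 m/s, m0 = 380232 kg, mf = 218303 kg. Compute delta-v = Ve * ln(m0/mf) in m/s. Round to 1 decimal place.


Step 1: Mass ratio m0/mf = 380232 / 218303 = 1.741763
Step 2: ln(1.741763) = 0.554898
Step 3: delta-v = 2401 * 0.554898 = 1332.3 m/s

1332.3


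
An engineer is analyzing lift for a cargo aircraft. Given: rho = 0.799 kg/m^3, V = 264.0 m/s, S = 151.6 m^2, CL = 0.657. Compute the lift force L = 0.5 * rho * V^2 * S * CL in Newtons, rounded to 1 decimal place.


Step 1: Calculate dynamic pressure q = 0.5 * 0.799 * 264.0^2 = 0.5 * 0.799 * 69696.0 = 27843.552 Pa
Step 2: Multiply by wing area and lift coefficient: L = 27843.552 * 151.6 * 0.657
Step 3: L = 4221082.4832 * 0.657 = 2773251.2 N

2773251.2


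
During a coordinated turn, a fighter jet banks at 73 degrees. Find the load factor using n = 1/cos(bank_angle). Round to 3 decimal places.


Step 1: Convert 73 degrees to radians = 1.27409
Step 2: cos(73 deg) = 0.292372
Step 3: n = 1 / 0.292372 = 3.420

3.420


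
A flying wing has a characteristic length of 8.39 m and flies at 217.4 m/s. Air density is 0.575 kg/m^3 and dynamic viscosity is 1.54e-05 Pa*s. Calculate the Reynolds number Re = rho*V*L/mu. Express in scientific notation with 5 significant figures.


Step 1: Numerator = rho * V * L = 0.575 * 217.4 * 8.39 = 1048.79195
Step 2: Re = 1048.79195 / 1.54e-05
Step 3: Re = 6.8103e+07

6.8103e+07


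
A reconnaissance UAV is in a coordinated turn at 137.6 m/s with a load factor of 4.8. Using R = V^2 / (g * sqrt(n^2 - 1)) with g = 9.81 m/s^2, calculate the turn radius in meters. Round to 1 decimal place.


Step 1: V^2 = 137.6^2 = 18933.76
Step 2: n^2 - 1 = 4.8^2 - 1 = 22.04
Step 3: sqrt(22.04) = 4.694678
Step 4: R = 18933.76 / (9.81 * 4.694678) = 411.1 m

411.1


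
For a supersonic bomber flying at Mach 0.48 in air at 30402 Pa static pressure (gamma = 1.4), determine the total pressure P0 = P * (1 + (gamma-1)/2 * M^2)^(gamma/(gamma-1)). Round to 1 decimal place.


Step 1: (gamma-1)/2 * M^2 = 0.2 * 0.2304 = 0.04608
Step 2: 1 + 0.04608 = 1.04608
Step 3: Exponent gamma/(gamma-1) = 3.5
Step 4: P0 = 30402 * 1.04608^3.5 = 35594.2 Pa

35594.2


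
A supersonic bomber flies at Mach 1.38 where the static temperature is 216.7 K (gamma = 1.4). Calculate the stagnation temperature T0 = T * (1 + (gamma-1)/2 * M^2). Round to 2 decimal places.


Step 1: (gamma-1)/2 = 0.2
Step 2: M^2 = 1.9044
Step 3: 1 + 0.2 * 1.9044 = 1.38088
Step 4: T0 = 216.7 * 1.38088 = 299.24 K

299.24


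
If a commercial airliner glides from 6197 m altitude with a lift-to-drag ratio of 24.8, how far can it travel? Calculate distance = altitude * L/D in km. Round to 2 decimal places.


Step 1: Glide distance = altitude * L/D = 6197 * 24.8 = 153685.6 m
Step 2: Convert to km: 153685.6 / 1000 = 153.69 km

153.69


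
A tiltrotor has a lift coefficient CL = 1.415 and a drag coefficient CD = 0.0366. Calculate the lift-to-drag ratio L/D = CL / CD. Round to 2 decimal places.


Step 1: L/D = CL / CD = 1.415 / 0.0366
Step 2: L/D = 38.66

38.66


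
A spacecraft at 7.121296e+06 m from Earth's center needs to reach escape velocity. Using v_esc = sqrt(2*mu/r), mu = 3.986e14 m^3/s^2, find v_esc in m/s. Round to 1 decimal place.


Step 1: 2*mu/r = 2 * 3.986e14 / 7.121296e+06 = 111945915.4626
Step 2: v_esc = sqrt(111945915.4626) = 10580.4 m/s

10580.4


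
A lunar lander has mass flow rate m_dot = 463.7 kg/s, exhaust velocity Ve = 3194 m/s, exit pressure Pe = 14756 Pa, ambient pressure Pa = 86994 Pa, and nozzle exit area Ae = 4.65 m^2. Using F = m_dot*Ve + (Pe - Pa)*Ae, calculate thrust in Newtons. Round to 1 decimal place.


Step 1: Momentum thrust = m_dot * Ve = 463.7 * 3194 = 1481057.8 N
Step 2: Pressure thrust = (Pe - Pa) * Ae = (14756 - 86994) * 4.65 = -335906.70 N
Step 3: Total thrust F = 1481057.8 + -335906.70 = 1145151.1 N

1145151.1


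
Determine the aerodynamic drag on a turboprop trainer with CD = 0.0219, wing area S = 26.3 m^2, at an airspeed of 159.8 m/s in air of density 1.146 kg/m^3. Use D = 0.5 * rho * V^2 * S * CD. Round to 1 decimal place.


Step 1: Dynamic pressure q = 0.5 * 1.146 * 159.8^2 = 14632.1509 Pa
Step 2: Drag D = q * S * CD = 14632.1509 * 26.3 * 0.0219
Step 3: D = 8427.7 N

8427.7


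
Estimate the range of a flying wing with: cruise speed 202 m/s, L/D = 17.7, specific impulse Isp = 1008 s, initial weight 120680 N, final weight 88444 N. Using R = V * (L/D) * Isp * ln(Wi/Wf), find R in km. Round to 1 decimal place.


Step 1: Coefficient = V * (L/D) * Isp = 202 * 17.7 * 1008 = 3604003.2 m
Step 2: Wi/Wf = 120680 / 88444 = 1.364479
Step 3: ln(1.364479) = 0.310773
Step 4: R = 3604003.2 * 0.310773 = 1120026.3 m = 1120.0 km

1120.0


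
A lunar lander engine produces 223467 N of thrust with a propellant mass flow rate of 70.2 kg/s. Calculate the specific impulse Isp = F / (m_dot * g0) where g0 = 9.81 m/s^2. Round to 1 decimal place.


Step 1: m_dot * g0 = 70.2 * 9.81 = 688.66
Step 2: Isp = 223467 / 688.66 = 324.5 s

324.5


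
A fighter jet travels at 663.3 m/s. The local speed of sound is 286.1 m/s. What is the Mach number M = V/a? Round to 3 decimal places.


Step 1: M = V / a = 663.3 / 286.1
Step 2: M = 2.318

2.318


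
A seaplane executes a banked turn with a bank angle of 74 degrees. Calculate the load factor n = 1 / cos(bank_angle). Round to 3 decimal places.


Step 1: Convert 74 degrees to radians = 1.291544
Step 2: cos(74 deg) = 0.275637
Step 3: n = 1 / 0.275637 = 3.628

3.628


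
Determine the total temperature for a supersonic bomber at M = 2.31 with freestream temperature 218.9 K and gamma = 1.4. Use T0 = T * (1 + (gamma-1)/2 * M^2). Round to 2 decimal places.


Step 1: (gamma-1)/2 = 0.2
Step 2: M^2 = 5.3361
Step 3: 1 + 0.2 * 5.3361 = 2.06722
Step 4: T0 = 218.9 * 2.06722 = 452.51 K

452.51


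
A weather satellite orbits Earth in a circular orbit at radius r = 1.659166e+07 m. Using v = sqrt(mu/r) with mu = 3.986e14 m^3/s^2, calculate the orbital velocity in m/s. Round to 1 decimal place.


Step 1: mu / r = 3.986e14 / 1.659166e+07 = 24024118.1413
Step 2: v = sqrt(24024118.1413) = 4901.4 m/s

4901.4


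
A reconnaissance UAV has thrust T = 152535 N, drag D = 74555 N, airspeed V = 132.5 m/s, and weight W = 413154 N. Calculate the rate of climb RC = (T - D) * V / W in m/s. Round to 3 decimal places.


Step 1: Excess thrust = T - D = 152535 - 74555 = 77980 N
Step 2: Excess power = 77980 * 132.5 = 10332350.0 W
Step 3: RC = 10332350.0 / 413154 = 25.008 m/s

25.008


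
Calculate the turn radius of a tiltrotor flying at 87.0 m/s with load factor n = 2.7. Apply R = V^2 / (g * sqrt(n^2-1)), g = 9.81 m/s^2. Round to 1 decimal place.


Step 1: V^2 = 87.0^2 = 7569.0
Step 2: n^2 - 1 = 2.7^2 - 1 = 6.29
Step 3: sqrt(6.29) = 2.507987
Step 4: R = 7569.0 / (9.81 * 2.507987) = 307.6 m

307.6


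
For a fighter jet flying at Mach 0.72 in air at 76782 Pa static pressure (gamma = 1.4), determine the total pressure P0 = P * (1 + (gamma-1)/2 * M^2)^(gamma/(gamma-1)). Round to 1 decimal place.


Step 1: (gamma-1)/2 * M^2 = 0.2 * 0.5184 = 0.10368
Step 2: 1 + 0.10368 = 1.10368
Step 3: Exponent gamma/(gamma-1) = 3.5
Step 4: P0 = 76782 * 1.10368^3.5 = 108445.2 Pa

108445.2


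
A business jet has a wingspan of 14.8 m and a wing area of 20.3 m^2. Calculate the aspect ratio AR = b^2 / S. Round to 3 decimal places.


Step 1: b^2 = 14.8^2 = 219.04
Step 2: AR = 219.04 / 20.3 = 10.790

10.790


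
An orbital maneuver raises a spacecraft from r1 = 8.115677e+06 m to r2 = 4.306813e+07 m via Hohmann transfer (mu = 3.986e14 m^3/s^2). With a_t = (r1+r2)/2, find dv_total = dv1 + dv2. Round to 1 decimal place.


Step 1: Transfer semi-major axis a_t = (8.115677e+06 + 4.306813e+07) / 2 = 2.559190e+07 m
Step 2: v1 (circular at r1) = sqrt(mu/r1) = 7008.2 m/s
Step 3: v_t1 = sqrt(mu*(2/r1 - 1/a_t)) = 9091.45 m/s
Step 4: dv1 = |9091.45 - 7008.2| = 2083.25 m/s
Step 5: v2 (circular at r2) = 3042.22 m/s, v_t2 = 1713.17 m/s
Step 6: dv2 = |3042.22 - 1713.17| = 1329.05 m/s
Step 7: Total delta-v = 2083.25 + 1329.05 = 3412.3 m/s

3412.3


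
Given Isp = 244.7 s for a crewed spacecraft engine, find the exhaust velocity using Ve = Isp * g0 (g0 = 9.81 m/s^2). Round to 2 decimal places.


Step 1: Ve = Isp * g0 = 244.7 * 9.81
Step 2: Ve = 2400.51 m/s

2400.51


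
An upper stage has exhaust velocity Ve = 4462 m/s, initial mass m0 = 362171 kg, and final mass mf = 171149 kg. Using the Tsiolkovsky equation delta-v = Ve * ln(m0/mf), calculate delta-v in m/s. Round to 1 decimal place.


Step 1: Mass ratio m0/mf = 362171 / 171149 = 2.116115
Step 2: ln(2.116115) = 0.749582
Step 3: delta-v = 4462 * 0.749582 = 3344.6 m/s

3344.6


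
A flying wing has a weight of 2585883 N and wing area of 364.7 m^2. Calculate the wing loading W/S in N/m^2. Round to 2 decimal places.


Step 1: Wing loading = W / S = 2585883 / 364.7
Step 2: Wing loading = 7090.44 N/m^2

7090.44


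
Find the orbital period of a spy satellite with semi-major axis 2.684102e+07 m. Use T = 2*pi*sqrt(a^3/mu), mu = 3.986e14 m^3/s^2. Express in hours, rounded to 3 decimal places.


Step 1: a^3 / mu = 1.933735e+22 / 3.986e14 = 4.851318e+07
Step 2: sqrt(4.851318e+07) = 6965.1404 s
Step 3: T = 2*pi * 6965.1404 = 43763.27 s
Step 4: T in hours = 43763.27 / 3600 = 12.156 hours

12.156


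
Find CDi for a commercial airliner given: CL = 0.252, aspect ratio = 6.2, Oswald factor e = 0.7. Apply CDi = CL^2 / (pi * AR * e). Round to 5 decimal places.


Step 1: CL^2 = 0.252^2 = 0.063504
Step 2: pi * AR * e = 3.14159 * 6.2 * 0.7 = 13.634512
Step 3: CDi = 0.063504 / 13.634512 = 0.00466

0.00466


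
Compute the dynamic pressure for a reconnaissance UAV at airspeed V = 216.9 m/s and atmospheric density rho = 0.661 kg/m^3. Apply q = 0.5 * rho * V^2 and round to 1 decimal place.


Step 1: V^2 = 216.9^2 = 47045.61
Step 2: q = 0.5 * 0.661 * 47045.61
Step 3: q = 15548.6 Pa

15548.6


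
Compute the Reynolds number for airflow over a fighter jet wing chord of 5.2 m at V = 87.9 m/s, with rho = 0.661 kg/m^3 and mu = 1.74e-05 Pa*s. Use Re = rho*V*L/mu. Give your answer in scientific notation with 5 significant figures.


Step 1: Numerator = rho * V * L = 0.661 * 87.9 * 5.2 = 302.12988
Step 2: Re = 302.12988 / 1.74e-05
Step 3: Re = 1.7364e+07

1.7364e+07


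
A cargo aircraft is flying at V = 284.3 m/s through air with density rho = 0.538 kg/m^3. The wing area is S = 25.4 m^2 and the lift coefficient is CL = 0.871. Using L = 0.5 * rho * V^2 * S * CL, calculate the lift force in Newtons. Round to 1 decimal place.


Step 1: Calculate dynamic pressure q = 0.5 * 0.538 * 284.3^2 = 0.5 * 0.538 * 80826.49 = 21742.3258 Pa
Step 2: Multiply by wing area and lift coefficient: L = 21742.3258 * 25.4 * 0.871
Step 3: L = 552255.0756 * 0.871 = 481014.2 N

481014.2


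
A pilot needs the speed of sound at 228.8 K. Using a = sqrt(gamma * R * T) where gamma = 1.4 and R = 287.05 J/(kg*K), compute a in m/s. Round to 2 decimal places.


Step 1: gamma * R * T = 1.4 * 287.05 * 228.8 = 91947.856
Step 2: a = sqrt(91947.856) = 303.23 m/s

303.23


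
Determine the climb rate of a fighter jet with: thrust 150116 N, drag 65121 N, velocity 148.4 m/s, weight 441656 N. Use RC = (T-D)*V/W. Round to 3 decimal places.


Step 1: Excess thrust = T - D = 150116 - 65121 = 84995 N
Step 2: Excess power = 84995 * 148.4 = 12613258.0 W
Step 3: RC = 12613258.0 / 441656 = 28.559 m/s

28.559


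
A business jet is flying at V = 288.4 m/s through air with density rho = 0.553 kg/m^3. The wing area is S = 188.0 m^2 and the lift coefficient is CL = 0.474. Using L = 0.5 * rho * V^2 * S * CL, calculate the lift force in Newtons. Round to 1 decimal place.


Step 1: Calculate dynamic pressure q = 0.5 * 0.553 * 288.4^2 = 0.5 * 0.553 * 83174.56 = 22997.7658 Pa
Step 2: Multiply by wing area and lift coefficient: L = 22997.7658 * 188.0 * 0.474
Step 3: L = 4323579.9779 * 0.474 = 2049376.9 N

2049376.9


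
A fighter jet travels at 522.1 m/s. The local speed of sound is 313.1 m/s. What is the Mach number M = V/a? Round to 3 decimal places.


Step 1: M = V / a = 522.1 / 313.1
Step 2: M = 1.668

1.668


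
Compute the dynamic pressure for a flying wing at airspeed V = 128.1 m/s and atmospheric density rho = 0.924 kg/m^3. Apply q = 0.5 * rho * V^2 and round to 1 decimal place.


Step 1: V^2 = 128.1^2 = 16409.61
Step 2: q = 0.5 * 0.924 * 16409.61
Step 3: q = 7581.2 Pa

7581.2


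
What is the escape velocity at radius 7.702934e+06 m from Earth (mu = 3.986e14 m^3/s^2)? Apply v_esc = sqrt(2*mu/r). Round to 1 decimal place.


Step 1: 2*mu/r = 2 * 3.986e14 / 7.702934e+06 = 103493032.6548
Step 2: v_esc = sqrt(103493032.6548) = 10173.2 m/s

10173.2


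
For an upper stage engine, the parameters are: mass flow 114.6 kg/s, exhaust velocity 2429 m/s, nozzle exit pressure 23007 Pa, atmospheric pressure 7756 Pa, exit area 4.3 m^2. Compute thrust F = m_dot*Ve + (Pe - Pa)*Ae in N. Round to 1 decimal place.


Step 1: Momentum thrust = m_dot * Ve = 114.6 * 2429 = 278363.4 N
Step 2: Pressure thrust = (Pe - Pa) * Ae = (23007 - 7756) * 4.3 = 65579.3 N
Step 3: Total thrust F = 278363.4 + 65579.3 = 343942.7 N

343942.7
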